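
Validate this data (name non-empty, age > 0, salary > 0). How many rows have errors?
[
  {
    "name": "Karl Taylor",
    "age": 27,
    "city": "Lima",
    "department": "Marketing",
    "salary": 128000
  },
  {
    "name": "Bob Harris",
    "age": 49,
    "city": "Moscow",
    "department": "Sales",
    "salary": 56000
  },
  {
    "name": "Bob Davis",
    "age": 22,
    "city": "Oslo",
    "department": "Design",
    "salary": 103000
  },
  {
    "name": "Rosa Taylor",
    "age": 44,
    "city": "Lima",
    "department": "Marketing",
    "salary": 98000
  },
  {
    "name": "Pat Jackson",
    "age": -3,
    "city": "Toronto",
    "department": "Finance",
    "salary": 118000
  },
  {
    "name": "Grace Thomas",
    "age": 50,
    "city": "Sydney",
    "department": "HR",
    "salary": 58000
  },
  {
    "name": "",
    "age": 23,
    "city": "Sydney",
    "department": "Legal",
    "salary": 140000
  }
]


Validating 7 records:
Rules: name non-empty, age > 0, salary > 0

  Row 1 (Karl Taylor): OK
  Row 2 (Bob Harris): OK
  Row 3 (Bob Davis): OK
  Row 4 (Rosa Taylor): OK
  Row 5 (Pat Jackson): negative age: -3
  Row 6 (Grace Thomas): OK
  Row 7 (???): empty name

Total errors: 2

2 errors


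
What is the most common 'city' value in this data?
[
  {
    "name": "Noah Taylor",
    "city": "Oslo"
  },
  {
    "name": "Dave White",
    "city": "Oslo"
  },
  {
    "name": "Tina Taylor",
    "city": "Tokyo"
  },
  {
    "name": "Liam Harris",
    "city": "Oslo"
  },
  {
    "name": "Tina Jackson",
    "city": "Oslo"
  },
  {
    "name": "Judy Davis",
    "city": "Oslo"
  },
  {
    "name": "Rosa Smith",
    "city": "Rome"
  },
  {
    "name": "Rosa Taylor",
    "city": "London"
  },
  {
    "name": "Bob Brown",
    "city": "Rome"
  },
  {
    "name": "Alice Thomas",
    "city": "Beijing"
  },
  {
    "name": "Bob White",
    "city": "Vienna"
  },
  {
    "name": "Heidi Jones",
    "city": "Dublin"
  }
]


Counting 'city' values across 12 records:

  Oslo: 5 #####
  Rome: 2 ##
  Tokyo: 1 #
  London: 1 #
  Beijing: 1 #
  Vienna: 1 #
  Dublin: 1 #

Most common: Oslo (5 times)

Oslo (5 times)


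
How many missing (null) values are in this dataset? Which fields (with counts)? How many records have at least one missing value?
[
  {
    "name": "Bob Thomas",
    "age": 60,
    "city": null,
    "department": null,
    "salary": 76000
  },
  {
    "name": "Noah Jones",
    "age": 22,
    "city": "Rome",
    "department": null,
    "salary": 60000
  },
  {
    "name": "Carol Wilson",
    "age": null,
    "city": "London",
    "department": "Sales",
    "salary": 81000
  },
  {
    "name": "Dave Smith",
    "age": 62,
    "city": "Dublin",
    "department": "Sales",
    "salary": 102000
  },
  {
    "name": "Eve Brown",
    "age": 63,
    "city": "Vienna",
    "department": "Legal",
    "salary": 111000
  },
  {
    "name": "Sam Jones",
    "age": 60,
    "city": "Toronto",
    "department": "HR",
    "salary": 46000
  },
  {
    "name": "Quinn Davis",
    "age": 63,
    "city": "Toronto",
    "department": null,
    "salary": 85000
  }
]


Checking for missing (null) values in 7 records:

  Bob Thomas: city, department
  Noah Jones: department
  Carol Wilson: age
  Dave Smith: complete
  Eve Brown: complete
  Sam Jones: complete
  Quinn Davis: department

Per field:
  name: 0 missing
  age: 1 missing
  city: 1 missing
  department: 3 missing
  salary: 0 missing

Total missing values: 5
Records with any missing: 4

5 missing values (age: 1, city: 1, department: 3); 4 incomplete records


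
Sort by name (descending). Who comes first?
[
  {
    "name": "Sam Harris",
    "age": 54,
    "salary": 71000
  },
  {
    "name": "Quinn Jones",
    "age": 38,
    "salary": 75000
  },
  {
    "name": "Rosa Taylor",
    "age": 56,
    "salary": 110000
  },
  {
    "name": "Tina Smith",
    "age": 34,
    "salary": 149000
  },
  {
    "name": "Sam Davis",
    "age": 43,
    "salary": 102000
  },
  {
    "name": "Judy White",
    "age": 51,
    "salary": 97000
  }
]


Sort by: name (descending)

Sorted order:
  1. Tina Smith (name = Tina Smith)
  2. Sam Harris (name = Sam Harris)
  3. Sam Davis (name = Sam Davis)
  4. Rosa Taylor (name = Rosa Taylor)
  5. Quinn Jones (name = Quinn Jones)
  6. Judy White (name = Judy White)

First: Tina Smith

Tina Smith


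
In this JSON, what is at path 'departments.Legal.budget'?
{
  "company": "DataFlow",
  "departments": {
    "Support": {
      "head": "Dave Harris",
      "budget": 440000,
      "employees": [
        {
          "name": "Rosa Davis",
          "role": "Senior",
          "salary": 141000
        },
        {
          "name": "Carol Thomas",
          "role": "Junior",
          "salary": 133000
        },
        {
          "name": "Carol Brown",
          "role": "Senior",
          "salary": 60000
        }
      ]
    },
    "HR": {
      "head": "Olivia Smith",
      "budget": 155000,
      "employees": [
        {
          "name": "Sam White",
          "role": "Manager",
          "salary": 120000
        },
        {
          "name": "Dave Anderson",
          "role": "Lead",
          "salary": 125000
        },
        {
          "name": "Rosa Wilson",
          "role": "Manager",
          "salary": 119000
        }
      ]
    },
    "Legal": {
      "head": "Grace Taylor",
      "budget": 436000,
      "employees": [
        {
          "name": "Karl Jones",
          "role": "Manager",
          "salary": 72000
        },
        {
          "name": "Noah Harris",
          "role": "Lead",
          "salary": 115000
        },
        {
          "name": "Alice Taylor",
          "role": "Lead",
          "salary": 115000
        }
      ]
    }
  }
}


Path: departments.Legal.budget

Navigate:
  -> departments
  -> Legal
  -> budget = 436000

436000


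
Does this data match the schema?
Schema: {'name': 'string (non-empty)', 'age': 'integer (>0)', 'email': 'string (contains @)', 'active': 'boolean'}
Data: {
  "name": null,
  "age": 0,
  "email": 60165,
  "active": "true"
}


Validating each field against schema:
  name: FAIL (null is not a string)
  age: FAIL (0 is not > 0)
  email: FAIL (60165 is not a string)
  active: FAIL ("true" is not a boolean)

Result: INVALID (4 errors: name, age, email, active)

INVALID (4 errors: name, age, email, active)


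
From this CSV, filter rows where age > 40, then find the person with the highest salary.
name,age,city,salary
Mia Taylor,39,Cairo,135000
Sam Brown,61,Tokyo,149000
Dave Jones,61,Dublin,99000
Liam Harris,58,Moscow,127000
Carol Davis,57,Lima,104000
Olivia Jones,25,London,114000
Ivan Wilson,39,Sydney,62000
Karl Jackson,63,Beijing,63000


Filter: age > 40
Sort by: salary (descending)

Filtered records (5):
  Sam Brown, age 61, salary $149000
  Liam Harris, age 58, salary $127000
  Carol Davis, age 57, salary $104000
  Dave Jones, age 61, salary $99000
  Karl Jackson, age 63, salary $63000

Highest salary: Sam Brown ($149000)

Sam Brown


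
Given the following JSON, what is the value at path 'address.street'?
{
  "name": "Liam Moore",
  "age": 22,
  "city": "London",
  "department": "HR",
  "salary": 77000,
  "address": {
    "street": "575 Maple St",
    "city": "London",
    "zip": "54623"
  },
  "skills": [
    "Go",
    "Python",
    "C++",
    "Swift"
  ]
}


Query: address.street
Path: address -> street
Value: 575 Maple St

575 Maple St


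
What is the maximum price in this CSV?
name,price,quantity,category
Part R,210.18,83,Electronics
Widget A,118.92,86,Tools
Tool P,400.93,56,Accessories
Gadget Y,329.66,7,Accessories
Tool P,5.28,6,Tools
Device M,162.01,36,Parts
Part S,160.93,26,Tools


Computing maximum price:
Values: [210.18, 118.92, 400.93, 329.66, 5.28, 162.01, 160.93]
Max = 400.93

400.93


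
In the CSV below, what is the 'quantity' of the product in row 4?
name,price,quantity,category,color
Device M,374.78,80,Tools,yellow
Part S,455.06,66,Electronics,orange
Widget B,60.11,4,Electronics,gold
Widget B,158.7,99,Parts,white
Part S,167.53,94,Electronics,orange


Query: Row 4 ('Widget B'), column 'quantity'
Value: 99

99


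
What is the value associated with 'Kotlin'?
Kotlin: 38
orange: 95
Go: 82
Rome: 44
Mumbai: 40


Looking up key 'Kotlin'
Value: 38

38


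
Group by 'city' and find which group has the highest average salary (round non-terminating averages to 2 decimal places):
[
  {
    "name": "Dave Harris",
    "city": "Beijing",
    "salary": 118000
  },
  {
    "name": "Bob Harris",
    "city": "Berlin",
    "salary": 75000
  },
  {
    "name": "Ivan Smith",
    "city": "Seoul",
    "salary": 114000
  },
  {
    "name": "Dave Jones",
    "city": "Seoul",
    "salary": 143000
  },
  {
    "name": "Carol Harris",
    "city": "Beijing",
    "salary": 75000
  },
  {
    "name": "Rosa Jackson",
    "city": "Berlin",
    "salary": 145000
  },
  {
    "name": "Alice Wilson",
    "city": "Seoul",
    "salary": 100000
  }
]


Group by: city

Groups:
  Beijing: 2 people, avg salary = 193000/2 = $96500
  Berlin: 2 people, avg salary = 220000/2 = $110000
  Seoul: 3 people, avg salary = 357000/3 = $119000

Highest average salary: Seoul ($119000)

Seoul ($119000)


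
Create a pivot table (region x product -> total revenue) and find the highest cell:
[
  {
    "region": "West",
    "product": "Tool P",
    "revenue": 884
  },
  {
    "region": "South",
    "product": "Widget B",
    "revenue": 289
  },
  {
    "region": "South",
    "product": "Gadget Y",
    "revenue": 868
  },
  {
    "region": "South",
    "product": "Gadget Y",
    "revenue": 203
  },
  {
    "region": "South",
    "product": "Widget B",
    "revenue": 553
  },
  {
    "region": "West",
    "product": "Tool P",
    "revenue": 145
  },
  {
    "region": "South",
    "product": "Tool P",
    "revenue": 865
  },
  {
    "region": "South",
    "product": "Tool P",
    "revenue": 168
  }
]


Pivot: region (rows) x product (columns) -> total revenue

     Gadget Y      Tool P        Widget B    
South         1071          1033           842  
West             0          1029             0  

Highest: South / Gadget Y = $1071

South / Gadget Y = $1071


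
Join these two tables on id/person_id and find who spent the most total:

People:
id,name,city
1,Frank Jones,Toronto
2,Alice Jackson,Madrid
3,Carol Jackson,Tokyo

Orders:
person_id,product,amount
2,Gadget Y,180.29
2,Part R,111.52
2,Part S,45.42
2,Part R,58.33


Join on: people.id = orders.person_id

Joined rows:
  Alice Jackson (Madrid) bought Gadget Y for $180.29
  Alice Jackson (Madrid) bought Part R for $111.52
  Alice Jackson (Madrid) bought Part S for $45.42
  Alice Jackson (Madrid) bought Part R for $58.33

Total per person:
  Alice Jackson: $395.56

Top spender: Alice Jackson ($395.56)

Alice Jackson ($395.56)


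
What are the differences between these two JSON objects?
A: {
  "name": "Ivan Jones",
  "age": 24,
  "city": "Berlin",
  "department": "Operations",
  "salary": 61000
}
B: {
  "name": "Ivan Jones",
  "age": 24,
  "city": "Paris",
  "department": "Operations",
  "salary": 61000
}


Comparing each field (in key order):
  name: same
  age: same
  city: DIFFERENT
  department: same
  salary: same
Differences:
  city: Berlin -> Paris

1 field(s) changed

1 change: city


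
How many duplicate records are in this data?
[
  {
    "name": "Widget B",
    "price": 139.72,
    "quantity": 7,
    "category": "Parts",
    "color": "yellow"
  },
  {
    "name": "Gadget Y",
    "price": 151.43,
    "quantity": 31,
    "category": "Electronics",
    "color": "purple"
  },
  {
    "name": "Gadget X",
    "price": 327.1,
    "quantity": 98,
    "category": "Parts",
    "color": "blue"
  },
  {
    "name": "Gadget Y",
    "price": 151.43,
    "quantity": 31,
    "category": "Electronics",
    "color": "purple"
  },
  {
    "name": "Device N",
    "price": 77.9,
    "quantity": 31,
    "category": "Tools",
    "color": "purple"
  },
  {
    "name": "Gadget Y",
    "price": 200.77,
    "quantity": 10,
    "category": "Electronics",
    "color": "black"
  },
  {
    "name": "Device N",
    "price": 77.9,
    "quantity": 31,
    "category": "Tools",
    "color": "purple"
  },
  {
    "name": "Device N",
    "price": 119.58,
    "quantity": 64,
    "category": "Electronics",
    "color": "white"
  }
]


Checking 8 records for duplicates:

  Row 1: Widget B ($139.72, qty 7)
  Row 2: Gadget Y ($151.43, qty 31)
  Row 3: Gadget X ($327.1, qty 98)
  Row 4: Gadget Y ($151.43, qty 31) <-- DUPLICATE
  Row 5: Device N ($77.9, qty 31)
  Row 6: Gadget Y ($200.77, qty 10)
  Row 7: Device N ($77.9, qty 31) <-- DUPLICATE
  Row 8: Device N ($119.58, qty 64)

Duplicates found: 2
Unique records: 6

2 duplicates, 6 unique


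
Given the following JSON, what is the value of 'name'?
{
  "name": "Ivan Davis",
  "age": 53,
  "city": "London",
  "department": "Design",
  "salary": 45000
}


Looking up field 'name'
Value: Ivan Davis

Ivan Davis


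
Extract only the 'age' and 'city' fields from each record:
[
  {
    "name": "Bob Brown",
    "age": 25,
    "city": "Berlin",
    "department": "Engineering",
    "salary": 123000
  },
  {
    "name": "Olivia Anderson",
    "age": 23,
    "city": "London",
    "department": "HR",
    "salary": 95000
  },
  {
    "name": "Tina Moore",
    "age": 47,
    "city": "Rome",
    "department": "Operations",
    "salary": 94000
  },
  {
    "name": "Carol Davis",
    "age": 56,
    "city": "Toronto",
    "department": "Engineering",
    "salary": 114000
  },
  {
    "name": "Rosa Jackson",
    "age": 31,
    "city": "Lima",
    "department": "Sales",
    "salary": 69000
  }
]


Original: 5 records with fields: name, age, city, department, salary
Keep: ['age', 'city']
Drop: ['name', 'department', 'salary']
Result: 5 records, 2 fields each

[
  {
    "age": 25,
    "city": "Berlin"
  },
  {
    "age": 23,
    "city": "London"
  },
  {
    "age": 47,
    "city": "Rome"
  },
  {
    "age": 56,
    "city": "Toronto"
  },
  {
    "age": 31,
    "city": "Lima"
  }
]


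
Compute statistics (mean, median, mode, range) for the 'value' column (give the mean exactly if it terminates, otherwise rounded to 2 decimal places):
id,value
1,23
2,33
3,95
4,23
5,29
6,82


Data: [23, 33, 95, 23, 29, 82]
Count: 6
Sum: 285
Mean: 285/6 = 47.5
Sorted: [23, 23, 29, 33, 82, 95]
Median: 31.0
Mode: 23 (2 times)
Range: 95 - 23 = 72
Min: 23, Max: 95

mean=47.5, median=31.0, mode=23, range=72


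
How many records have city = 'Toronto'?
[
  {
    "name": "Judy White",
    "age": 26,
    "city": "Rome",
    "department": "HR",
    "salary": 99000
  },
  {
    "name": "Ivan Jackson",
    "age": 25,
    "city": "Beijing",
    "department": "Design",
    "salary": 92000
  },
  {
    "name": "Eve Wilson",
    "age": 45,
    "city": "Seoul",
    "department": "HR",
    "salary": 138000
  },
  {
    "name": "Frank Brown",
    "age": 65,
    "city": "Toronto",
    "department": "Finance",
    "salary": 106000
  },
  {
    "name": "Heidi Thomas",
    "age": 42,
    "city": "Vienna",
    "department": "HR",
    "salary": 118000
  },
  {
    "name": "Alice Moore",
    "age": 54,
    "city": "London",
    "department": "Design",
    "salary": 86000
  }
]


Data: 6 records
Condition: city = 'Toronto'

Checking each record:
  Judy White: Rome
  Ivan Jackson: Beijing
  Eve Wilson: Seoul
  Frank Brown: Toronto MATCH
  Heidi Thomas: Vienna
  Alice Moore: London

Count: 1

1


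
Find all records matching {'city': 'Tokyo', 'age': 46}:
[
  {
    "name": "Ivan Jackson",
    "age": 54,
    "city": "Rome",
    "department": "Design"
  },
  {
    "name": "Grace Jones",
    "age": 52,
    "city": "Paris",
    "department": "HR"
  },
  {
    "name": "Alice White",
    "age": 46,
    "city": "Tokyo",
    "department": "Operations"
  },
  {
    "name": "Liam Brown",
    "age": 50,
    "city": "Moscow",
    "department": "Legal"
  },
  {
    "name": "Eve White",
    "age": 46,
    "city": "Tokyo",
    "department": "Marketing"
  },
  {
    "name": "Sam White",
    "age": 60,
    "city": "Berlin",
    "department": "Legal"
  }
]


Search criteria: {'city': 'Tokyo', 'age': 46}

Checking 6 records:
  Ivan Jackson: {city: Rome, age: 54}
  Grace Jones: {city: Paris, age: 52}
  Alice White: {city: Tokyo, age: 46} <-- MATCH
  Liam Brown: {city: Moscow, age: 50}
  Eve White: {city: Tokyo, age: 46} <-- MATCH
  Sam White: {city: Berlin, age: 60}

Matches: ["Alice White", "Eve White"]

["Alice White", "Eve White"]


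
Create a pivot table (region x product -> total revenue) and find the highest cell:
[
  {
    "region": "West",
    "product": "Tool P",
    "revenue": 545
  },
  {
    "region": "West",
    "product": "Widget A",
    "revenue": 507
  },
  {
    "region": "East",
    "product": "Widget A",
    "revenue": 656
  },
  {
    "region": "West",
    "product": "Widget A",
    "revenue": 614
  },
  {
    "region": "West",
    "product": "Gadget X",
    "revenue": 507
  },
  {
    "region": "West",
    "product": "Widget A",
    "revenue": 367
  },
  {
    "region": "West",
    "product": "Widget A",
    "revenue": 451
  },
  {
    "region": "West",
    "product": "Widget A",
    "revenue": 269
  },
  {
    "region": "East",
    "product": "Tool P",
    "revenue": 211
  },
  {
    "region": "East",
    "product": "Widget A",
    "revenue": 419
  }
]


Pivot: region (rows) x product (columns) -> total revenue

     Gadget X      Tool P        Widget A    
East             0           211          1075  
West           507           545          2208  

Highest: West / Widget A = $2208

West / Widget A = $2208


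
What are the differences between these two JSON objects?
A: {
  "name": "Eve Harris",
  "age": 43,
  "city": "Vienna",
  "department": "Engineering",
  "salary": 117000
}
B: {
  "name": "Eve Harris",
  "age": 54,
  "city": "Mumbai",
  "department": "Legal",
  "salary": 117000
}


Comparing each field (in key order):
  name: same
  age: DIFFERENT
  city: DIFFERENT
  department: DIFFERENT
  salary: same
Differences:
  age: 43 -> 54
  city: Vienna -> Mumbai
  department: Engineering -> Legal

3 field(s) changed

3 changes: age, city, department


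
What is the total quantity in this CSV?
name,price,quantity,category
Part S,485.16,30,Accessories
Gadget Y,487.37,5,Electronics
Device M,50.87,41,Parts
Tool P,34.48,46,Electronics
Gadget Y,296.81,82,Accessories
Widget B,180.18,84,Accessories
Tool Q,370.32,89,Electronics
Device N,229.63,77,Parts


Computing total quantity:
Values: [30, 5, 41, 46, 82, 84, 89, 77]
Sum = 454

454


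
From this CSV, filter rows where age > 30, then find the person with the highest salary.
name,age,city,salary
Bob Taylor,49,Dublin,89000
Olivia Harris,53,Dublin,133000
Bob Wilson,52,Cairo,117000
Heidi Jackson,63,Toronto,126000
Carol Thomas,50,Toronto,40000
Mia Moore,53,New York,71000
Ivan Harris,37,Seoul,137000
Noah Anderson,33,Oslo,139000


Filter: age > 30
Sort by: salary (descending)

Filtered records (8):
  Noah Anderson, age 33, salary $139000
  Ivan Harris, age 37, salary $137000
  Olivia Harris, age 53, salary $133000
  Heidi Jackson, age 63, salary $126000
  Bob Wilson, age 52, salary $117000
  Bob Taylor, age 49, salary $89000
  Mia Moore, age 53, salary $71000
  Carol Thomas, age 50, salary $40000

Highest salary: Noah Anderson ($139000)

Noah Anderson


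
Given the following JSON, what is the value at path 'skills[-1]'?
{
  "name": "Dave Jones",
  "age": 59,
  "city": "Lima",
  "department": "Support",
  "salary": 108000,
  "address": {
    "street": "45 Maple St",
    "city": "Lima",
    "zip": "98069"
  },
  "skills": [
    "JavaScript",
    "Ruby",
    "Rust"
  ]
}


Query: skills[-1]
Path: skills -> last element
Value: Rust

Rust


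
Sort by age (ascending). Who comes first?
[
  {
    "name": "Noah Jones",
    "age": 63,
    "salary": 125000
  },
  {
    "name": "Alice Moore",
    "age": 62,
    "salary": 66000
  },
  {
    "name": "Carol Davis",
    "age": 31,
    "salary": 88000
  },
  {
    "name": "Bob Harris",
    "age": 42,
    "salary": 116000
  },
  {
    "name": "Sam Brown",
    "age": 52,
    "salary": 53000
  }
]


Sort by: age (ascending)

Sorted order:
  1. Carol Davis (age = 31)
  2. Bob Harris (age = 42)
  3. Sam Brown (age = 52)
  4. Alice Moore (age = 62)
  5. Noah Jones (age = 63)

First: Carol Davis

Carol Davis


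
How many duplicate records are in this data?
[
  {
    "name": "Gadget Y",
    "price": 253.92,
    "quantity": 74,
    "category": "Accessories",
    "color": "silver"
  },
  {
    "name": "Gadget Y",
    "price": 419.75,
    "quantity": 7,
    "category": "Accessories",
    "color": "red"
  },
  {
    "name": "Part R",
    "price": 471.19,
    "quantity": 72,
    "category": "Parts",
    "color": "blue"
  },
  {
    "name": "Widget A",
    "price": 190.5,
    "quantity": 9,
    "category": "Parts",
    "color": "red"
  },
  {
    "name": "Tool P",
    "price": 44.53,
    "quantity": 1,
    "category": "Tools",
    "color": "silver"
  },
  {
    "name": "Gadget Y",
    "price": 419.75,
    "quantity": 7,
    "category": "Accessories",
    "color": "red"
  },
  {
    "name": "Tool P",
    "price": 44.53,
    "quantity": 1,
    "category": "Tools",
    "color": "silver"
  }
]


Checking 7 records for duplicates:

  Row 1: Gadget Y ($253.92, qty 74)
  Row 2: Gadget Y ($419.75, qty 7)
  Row 3: Part R ($471.19, qty 72)
  Row 4: Widget A ($190.5, qty 9)
  Row 5: Tool P ($44.53, qty 1)
  Row 6: Gadget Y ($419.75, qty 7) <-- DUPLICATE
  Row 7: Tool P ($44.53, qty 1) <-- DUPLICATE

Duplicates found: 2
Unique records: 5

2 duplicates, 5 unique


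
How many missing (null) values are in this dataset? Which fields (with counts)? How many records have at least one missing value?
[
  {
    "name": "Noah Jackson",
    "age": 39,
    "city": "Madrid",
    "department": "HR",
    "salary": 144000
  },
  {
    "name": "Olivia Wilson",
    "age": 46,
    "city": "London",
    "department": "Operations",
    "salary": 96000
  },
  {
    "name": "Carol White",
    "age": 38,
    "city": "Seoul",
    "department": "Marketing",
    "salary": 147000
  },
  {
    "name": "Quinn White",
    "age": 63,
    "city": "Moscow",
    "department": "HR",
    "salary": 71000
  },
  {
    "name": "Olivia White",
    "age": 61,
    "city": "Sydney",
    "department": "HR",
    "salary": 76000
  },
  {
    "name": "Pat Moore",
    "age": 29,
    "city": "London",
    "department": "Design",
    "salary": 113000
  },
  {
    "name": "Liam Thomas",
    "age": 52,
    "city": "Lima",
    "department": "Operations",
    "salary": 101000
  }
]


Checking for missing (null) values in 7 records:

  Noah Jackson: complete
  Olivia Wilson: complete
  Carol White: complete
  Quinn White: complete
  Olivia White: complete
  Pat Moore: complete
  Liam Thomas: complete

Per field:
  name: 0 missing
  age: 0 missing
  city: 0 missing
  department: 0 missing
  salary: 0 missing

Total missing values: 0
Records with any missing: 0

0 missing values (none); 0 incomplete records


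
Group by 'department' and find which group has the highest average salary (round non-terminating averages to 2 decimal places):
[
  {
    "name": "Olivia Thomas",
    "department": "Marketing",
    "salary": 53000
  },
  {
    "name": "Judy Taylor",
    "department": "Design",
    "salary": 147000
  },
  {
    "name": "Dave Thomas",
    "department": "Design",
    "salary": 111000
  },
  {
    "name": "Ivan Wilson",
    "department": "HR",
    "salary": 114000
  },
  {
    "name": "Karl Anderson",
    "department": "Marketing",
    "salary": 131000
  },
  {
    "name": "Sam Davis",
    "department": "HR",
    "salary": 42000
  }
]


Group by: department

Groups:
  Design: 2 people, avg salary = 258000/2 = $129000
  HR: 2 people, avg salary = 156000/2 = $78000
  Marketing: 2 people, avg salary = 184000/2 = $92000

Highest average salary: Design ($129000)

Design ($129000)


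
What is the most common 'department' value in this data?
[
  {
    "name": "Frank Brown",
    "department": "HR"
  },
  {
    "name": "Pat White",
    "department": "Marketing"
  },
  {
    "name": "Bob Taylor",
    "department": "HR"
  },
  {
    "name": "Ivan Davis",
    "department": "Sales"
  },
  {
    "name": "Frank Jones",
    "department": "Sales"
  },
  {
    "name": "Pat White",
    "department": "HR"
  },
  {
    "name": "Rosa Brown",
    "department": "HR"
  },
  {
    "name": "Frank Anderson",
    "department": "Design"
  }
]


Counting 'department' values across 8 records:

  HR: 4 ####
  Sales: 2 ##
  Marketing: 1 #
  Design: 1 #

Most common: HR (4 times)

HR (4 times)


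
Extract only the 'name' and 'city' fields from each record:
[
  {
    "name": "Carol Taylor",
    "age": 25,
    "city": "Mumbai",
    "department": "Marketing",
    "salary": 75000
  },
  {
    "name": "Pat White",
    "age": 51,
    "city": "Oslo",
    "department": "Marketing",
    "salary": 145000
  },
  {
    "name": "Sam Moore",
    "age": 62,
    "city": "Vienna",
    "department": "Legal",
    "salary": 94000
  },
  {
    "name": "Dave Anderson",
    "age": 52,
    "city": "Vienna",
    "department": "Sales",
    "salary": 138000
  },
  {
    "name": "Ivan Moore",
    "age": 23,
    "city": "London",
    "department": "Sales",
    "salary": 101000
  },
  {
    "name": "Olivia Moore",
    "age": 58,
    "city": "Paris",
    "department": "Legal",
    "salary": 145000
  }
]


Original: 6 records with fields: name, age, city, department, salary
Keep: ['name', 'city']
Drop: ['age', 'department', 'salary']
Result: 6 records, 2 fields each

[
  {
    "name": "Carol Taylor",
    "city": "Mumbai"
  },
  {
    "name": "Pat White",
    "city": "Oslo"
  },
  {
    "name": "Sam Moore",
    "city": "Vienna"
  },
  {
    "name": "Dave Anderson",
    "city": "Vienna"
  },
  {
    "name": "Ivan Moore",
    "city": "London"
  },
  {
    "name": "Olivia Moore",
    "city": "Paris"
  }
]


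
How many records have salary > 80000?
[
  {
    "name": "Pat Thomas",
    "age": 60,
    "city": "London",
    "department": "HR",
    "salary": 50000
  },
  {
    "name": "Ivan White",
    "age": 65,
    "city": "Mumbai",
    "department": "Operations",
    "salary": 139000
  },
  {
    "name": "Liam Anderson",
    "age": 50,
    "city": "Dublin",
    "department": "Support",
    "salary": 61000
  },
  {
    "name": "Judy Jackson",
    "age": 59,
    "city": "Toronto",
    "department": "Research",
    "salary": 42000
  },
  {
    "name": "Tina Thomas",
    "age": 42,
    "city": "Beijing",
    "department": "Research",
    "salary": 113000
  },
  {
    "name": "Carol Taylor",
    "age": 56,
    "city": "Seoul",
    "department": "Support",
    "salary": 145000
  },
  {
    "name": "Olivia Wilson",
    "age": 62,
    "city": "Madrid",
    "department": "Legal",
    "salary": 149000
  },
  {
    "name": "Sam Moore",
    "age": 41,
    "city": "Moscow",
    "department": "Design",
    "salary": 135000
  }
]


Data: 8 records
Condition: salary > 80000

Checking each record:
  Pat Thomas: 50000
  Ivan White: 139000 MATCH
  Liam Anderson: 61000
  Judy Jackson: 42000
  Tina Thomas: 113000 MATCH
  Carol Taylor: 145000 MATCH
  Olivia Wilson: 149000 MATCH
  Sam Moore: 135000 MATCH

Count: 5

5


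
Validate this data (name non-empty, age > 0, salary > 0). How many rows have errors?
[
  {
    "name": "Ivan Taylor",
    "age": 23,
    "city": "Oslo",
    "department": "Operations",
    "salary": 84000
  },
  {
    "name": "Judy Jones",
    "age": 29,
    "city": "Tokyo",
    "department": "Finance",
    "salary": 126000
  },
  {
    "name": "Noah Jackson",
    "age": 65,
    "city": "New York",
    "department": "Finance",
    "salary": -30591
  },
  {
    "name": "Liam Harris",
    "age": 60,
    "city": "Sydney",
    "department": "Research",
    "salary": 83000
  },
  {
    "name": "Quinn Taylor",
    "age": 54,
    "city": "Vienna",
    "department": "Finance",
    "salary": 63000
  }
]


Validating 5 records:
Rules: name non-empty, age > 0, salary > 0

  Row 1 (Ivan Taylor): OK
  Row 2 (Judy Jones): OK
  Row 3 (Noah Jackson): negative salary: -30591
  Row 4 (Liam Harris): OK
  Row 5 (Quinn Taylor): OK

Total errors: 1

1 errors


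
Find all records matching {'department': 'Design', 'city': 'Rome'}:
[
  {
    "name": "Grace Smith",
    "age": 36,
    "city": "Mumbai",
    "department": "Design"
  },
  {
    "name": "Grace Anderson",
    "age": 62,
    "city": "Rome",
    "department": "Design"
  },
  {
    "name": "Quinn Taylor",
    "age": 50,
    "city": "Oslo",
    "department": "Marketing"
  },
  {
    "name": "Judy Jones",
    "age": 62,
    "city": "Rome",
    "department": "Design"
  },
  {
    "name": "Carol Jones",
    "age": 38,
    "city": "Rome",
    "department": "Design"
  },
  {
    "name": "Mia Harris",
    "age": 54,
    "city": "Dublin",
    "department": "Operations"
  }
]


Search criteria: {'department': 'Design', 'city': 'Rome'}

Checking 6 records:
  Grace Smith: {department: Design, city: Mumbai}
  Grace Anderson: {department: Design, city: Rome} <-- MATCH
  Quinn Taylor: {department: Marketing, city: Oslo}
  Judy Jones: {department: Design, city: Rome} <-- MATCH
  Carol Jones: {department: Design, city: Rome} <-- MATCH
  Mia Harris: {department: Operations, city: Dublin}

Matches: ["Grace Anderson", "Judy Jones", "Carol Jones"]

["Grace Anderson", "Judy Jones", "Carol Jones"]


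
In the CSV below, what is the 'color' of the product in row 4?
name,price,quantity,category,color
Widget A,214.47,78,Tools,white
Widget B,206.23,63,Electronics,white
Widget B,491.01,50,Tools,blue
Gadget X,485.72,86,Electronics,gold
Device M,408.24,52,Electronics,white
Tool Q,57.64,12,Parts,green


Query: Row 4 ('Gadget X'), column 'color'
Value: gold

gold


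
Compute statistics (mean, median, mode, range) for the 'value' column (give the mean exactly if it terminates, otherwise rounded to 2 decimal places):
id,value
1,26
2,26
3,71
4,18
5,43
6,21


Data: [26, 26, 71, 18, 43, 21]
Count: 6
Sum: 205
Mean: 205/6 ≈ 34.17 (rounded to 2 decimal places)
Sorted: [18, 21, 26, 26, 43, 71]
Median: 26.0
Mode: 26 (2 times)
Range: 71 - 18 = 53
Min: 18, Max: 71

mean≈34.17, median=26.0, mode=26, range=53


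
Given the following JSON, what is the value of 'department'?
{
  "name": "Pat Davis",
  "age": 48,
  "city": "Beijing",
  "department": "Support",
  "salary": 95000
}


Looking up field 'department'
Value: Support

Support


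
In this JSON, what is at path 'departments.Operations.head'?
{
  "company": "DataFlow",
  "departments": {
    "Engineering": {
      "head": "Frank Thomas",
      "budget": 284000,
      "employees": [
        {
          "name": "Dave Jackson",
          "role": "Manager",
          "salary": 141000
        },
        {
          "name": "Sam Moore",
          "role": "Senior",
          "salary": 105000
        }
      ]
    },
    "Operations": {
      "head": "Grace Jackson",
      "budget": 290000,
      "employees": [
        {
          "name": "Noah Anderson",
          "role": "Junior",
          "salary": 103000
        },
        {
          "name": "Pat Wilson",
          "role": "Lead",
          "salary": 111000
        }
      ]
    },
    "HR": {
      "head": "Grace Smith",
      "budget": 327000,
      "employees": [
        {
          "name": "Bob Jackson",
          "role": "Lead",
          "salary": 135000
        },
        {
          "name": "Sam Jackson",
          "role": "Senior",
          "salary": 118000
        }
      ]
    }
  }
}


Path: departments.Operations.head

Navigate:
  -> departments
  -> Operations
  -> head = 'Grace Jackson'

Grace Jackson


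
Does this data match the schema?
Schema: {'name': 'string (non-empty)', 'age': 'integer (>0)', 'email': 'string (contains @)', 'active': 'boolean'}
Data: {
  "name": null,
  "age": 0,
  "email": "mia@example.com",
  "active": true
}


Validating each field against schema:
  name: FAIL (null is not a string)
  age: FAIL (0 is not > 0)
  email: OK (string with @)
  active: OK (boolean)

Result: INVALID (2 errors: name, age)

INVALID (2 errors: name, age)


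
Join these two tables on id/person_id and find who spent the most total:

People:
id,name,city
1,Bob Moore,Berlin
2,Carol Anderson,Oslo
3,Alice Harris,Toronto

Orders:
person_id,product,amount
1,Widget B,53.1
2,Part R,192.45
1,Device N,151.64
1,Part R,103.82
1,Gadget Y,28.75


Join on: people.id = orders.person_id

Joined rows:
  Bob Moore (Berlin) bought Widget B for $53.1
  Carol Anderson (Oslo) bought Part R for $192.45
  Bob Moore (Berlin) bought Device N for $151.64
  Bob Moore (Berlin) bought Part R for $103.82
  Bob Moore (Berlin) bought Gadget Y for $28.75

Total per person:
  Bob Moore: $337.31
  Carol Anderson: $192.45

Top spender: Bob Moore ($337.31)

Bob Moore ($337.31)


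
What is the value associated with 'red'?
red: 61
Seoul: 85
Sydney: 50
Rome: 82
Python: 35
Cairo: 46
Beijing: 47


Looking up key 'red'
Value: 61

61


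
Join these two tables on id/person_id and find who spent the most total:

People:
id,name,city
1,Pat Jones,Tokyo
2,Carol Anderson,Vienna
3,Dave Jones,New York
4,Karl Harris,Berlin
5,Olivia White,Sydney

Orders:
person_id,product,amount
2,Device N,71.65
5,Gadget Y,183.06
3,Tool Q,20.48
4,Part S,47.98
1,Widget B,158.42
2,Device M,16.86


Join on: people.id = orders.person_id

Joined rows:
  Carol Anderson (Vienna) bought Device N for $71.65
  Olivia White (Sydney) bought Gadget Y for $183.06
  Dave Jones (New York) bought Tool Q for $20.48
  Karl Harris (Berlin) bought Part S for $47.98
  Pat Jones (Tokyo) bought Widget B for $158.42
  Carol Anderson (Vienna) bought Device M for $16.86

Total per person:
  Olivia White: $183.06
  Pat Jones: $158.42
  Carol Anderson: $88.51
  Karl Harris: $47.98
  Dave Jones: $20.48

Top spender: Olivia White ($183.06)

Olivia White ($183.06)


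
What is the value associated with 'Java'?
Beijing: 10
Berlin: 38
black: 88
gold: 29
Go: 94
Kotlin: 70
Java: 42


Looking up key 'Java'
Value: 42

42


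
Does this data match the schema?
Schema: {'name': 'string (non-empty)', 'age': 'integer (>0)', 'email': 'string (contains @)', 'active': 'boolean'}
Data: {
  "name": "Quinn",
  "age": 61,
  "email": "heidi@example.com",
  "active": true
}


Validating each field against schema:
  name: OK (non-empty string)
  age: OK (positive integer)
  email: OK (string with @)
  active: OK (boolean)

Result: VALID

VALID


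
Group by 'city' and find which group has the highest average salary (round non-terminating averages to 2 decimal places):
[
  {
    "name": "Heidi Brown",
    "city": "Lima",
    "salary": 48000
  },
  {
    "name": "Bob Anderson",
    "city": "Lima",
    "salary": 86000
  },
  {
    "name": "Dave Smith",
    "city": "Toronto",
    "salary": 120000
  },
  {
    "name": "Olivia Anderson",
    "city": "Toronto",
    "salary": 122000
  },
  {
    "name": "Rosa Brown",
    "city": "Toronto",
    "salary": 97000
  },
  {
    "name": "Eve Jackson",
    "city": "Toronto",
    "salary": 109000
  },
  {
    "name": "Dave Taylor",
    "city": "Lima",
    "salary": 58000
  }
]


Group by: city

Groups:
  Lima: 3 people, avg salary = 192000/3 = $64000
  Toronto: 4 people, avg salary = 448000/4 = $112000

Highest average salary: Toronto ($112000)

Toronto ($112000)


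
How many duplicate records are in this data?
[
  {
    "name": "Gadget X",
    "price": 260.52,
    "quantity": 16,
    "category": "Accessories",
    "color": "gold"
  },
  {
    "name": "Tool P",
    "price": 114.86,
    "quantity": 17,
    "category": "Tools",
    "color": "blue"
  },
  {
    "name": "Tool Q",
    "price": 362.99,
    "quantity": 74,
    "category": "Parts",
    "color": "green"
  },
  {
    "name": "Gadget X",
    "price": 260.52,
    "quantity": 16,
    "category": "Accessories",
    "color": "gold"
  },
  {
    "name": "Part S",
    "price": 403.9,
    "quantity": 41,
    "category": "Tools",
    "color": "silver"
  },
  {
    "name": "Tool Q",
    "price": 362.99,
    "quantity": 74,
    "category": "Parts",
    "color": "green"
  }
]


Checking 6 records for duplicates:

  Row 1: Gadget X ($260.52, qty 16)
  Row 2: Tool P ($114.86, qty 17)
  Row 3: Tool Q ($362.99, qty 74)
  Row 4: Gadget X ($260.52, qty 16) <-- DUPLICATE
  Row 5: Part S ($403.9, qty 41)
  Row 6: Tool Q ($362.99, qty 74) <-- DUPLICATE

Duplicates found: 2
Unique records: 4

2 duplicates, 4 unique


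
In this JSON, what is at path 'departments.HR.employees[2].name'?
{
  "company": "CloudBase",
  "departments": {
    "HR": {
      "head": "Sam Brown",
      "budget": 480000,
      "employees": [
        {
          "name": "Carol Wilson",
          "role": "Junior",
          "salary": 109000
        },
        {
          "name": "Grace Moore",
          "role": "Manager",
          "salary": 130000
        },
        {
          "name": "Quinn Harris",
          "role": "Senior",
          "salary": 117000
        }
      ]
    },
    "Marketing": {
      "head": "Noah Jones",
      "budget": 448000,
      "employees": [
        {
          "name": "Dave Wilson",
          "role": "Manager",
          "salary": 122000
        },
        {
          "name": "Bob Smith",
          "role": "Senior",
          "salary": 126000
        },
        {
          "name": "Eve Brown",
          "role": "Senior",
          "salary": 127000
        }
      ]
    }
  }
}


Path: departments.HR.employees[2].name

Navigate:
  -> departments
  -> HR
  -> employees[2].name = 'Quinn Harris'

Quinn Harris


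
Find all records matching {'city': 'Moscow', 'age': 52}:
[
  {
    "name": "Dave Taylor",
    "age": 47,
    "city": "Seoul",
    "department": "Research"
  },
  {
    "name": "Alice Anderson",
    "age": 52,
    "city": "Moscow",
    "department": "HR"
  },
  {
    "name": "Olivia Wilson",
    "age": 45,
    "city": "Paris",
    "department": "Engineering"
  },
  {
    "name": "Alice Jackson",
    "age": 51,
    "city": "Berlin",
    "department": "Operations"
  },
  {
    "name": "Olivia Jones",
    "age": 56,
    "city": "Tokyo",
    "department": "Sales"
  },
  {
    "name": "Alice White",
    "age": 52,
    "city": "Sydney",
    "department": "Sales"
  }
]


Search criteria: {'city': 'Moscow', 'age': 52}

Checking 6 records:
  Dave Taylor: {city: Seoul, age: 47}
  Alice Anderson: {city: Moscow, age: 52} <-- MATCH
  Olivia Wilson: {city: Paris, age: 45}
  Alice Jackson: {city: Berlin, age: 51}
  Olivia Jones: {city: Tokyo, age: 56}
  Alice White: {city: Sydney, age: 52}

Matches: ["Alice Anderson"]

["Alice Anderson"]


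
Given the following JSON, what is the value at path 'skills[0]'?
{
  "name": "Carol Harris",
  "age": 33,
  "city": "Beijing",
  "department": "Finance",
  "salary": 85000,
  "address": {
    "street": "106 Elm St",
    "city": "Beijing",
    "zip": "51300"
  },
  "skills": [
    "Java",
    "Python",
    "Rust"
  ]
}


Query: skills[0]
Path: skills -> first element
Value: Java

Java


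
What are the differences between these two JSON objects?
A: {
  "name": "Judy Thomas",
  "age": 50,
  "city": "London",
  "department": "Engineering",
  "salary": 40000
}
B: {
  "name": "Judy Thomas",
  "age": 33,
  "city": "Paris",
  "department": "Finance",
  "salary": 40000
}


Comparing each field (in key order):
  name: same
  age: DIFFERENT
  city: DIFFERENT
  department: DIFFERENT
  salary: same
Differences:
  age: 50 -> 33
  city: London -> Paris
  department: Engineering -> Finance

3 field(s) changed

3 changes: age, city, department


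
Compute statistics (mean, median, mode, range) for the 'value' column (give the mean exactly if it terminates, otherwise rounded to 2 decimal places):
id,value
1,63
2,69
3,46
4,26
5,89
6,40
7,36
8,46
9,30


Data: [63, 69, 46, 26, 89, 40, 36, 46, 30]
Count: 9
Sum: 445
Mean: 445/9 ≈ 49.44 (rounded to 2 decimal places)
Sorted: [26, 30, 36, 40, 46, 46, 63, 69, 89]
Median: 46.0
Mode: 46 (2 times)
Range: 89 - 26 = 63
Min: 26, Max: 89

mean≈49.44, median=46.0, mode=46, range=63


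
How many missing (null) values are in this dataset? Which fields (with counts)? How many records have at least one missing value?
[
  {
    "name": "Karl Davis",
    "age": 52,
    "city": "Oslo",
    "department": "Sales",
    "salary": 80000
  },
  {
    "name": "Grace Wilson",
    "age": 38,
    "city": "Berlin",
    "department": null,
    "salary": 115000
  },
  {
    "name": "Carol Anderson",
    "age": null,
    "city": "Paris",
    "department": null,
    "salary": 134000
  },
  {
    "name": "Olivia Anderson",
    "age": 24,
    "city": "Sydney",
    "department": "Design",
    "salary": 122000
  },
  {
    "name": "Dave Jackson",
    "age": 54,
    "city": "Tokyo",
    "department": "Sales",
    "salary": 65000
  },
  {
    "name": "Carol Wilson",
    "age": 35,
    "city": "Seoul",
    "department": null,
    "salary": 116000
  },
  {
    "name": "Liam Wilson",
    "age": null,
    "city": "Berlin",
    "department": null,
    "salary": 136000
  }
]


Checking for missing (null) values in 7 records:

  Karl Davis: complete
  Grace Wilson: department
  Carol Anderson: age, department
  Olivia Anderson: complete
  Dave Jackson: complete
  Carol Wilson: department
  Liam Wilson: age, department

Per field:
  name: 0 missing
  age: 2 missing
  city: 0 missing
  department: 4 missing
  salary: 0 missing

Total missing values: 6
Records with any missing: 4

6 missing values (age: 2, department: 4); 4 incomplete records
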